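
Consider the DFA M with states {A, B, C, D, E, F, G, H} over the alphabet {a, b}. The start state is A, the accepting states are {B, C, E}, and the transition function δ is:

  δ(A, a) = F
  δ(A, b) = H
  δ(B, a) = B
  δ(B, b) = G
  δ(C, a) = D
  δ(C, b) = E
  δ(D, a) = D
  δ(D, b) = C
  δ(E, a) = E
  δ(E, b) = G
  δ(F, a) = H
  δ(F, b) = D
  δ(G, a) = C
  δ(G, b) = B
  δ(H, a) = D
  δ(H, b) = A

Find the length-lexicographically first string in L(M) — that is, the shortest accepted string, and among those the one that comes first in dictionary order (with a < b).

abb

A breadth-first search from A reaches an accepting state first via the path A → F → D → C on input abb.
No string of length < 3 is accepted (BFS exhausts all shorter strings without reaching an accepting state), and abb is the lexicographically least accepting string of length 3.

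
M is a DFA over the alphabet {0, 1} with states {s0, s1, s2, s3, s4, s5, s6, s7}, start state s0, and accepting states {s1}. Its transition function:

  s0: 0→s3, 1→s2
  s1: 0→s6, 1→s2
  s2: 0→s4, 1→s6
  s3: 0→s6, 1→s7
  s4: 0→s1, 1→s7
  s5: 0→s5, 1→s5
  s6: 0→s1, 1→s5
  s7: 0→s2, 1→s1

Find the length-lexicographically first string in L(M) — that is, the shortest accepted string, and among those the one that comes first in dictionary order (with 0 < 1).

A breadth-first search from s0 reaches an accepting state first via the path s0 → s3 → s6 → s1 on input 000.
No string of length < 3 is accepted (BFS exhausts all shorter strings without reaching an accepting state), and 000 is the lexicographically least accepting string of length 3.

000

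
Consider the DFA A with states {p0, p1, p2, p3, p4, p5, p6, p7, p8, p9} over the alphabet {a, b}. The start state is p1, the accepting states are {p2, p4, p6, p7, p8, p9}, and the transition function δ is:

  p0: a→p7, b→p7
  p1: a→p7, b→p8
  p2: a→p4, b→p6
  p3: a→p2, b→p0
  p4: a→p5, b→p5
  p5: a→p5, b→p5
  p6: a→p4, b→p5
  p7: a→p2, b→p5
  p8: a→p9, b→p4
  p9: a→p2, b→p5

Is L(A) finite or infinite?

The useful states (reachable from p1 and able to reach an accepting state) are {p1, p2, p4, p6, p7, p8, p9}.
Restricted to these states the transition graph has no cycle, so every accepting path has bounded length and L is finite.

finite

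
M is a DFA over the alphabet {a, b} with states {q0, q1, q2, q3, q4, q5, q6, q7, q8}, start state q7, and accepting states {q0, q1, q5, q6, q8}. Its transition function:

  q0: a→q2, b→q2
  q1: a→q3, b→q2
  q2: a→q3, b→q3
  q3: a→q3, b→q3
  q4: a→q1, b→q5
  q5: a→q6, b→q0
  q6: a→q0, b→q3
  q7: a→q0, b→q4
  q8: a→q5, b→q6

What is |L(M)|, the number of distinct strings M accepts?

The useful subgraph on states {q0, q1, q4, q5, q6, q7} is acyclic, so L(M) is finite; the longest accepting path visits 5 useful states, giving maximum string length 4.
Counting accepting paths from q7 by length: 1 of length 1, 2 of length 2, 2 of length 3, 1 of length 4. Total 6.

6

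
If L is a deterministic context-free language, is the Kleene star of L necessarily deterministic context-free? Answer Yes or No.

No

L = {c aⁿbⁿ : n≥0} ∪ {cc aⁿb²ⁿ : n≥0} is a DCFL (the number of leading c's fixes which ratio the DPDA checks), but L* is not. Every word of L starts with c, so in a factorisation of the string cc aⁱbʲ (i≥1) into words of L each factor begins at one of the two c's: either the whole string is a single word of L (forcing j = 2i), or it splits as c · (c aⁱbʲ) with c ∈ L (take n = 0) and c aⁱbʲ ∈ L (forcing j = i). Thus L* ∩ cca⁺b* = {cc aⁿbⁿ : n≥1} ∪ {cc aⁿb²ⁿ : n≥1}. A DPDA for L* would give one for this intersection with a regular set, and, started from its configuration after reading cc, one for {aⁿbⁿ : n≥1} ∪ {aⁿb²ⁿ : n≥1}, which no deterministic PDA accepts (a DPDA for it would have a single run on aⁿb²ⁿ, accepting after the prefix aⁿbⁿ and accepting again after n more b's; an ordinary PDA that simulates it on a's and b's and, at any moment when it is accepting, may switch to reading only a fresh letter d while feeding each d to the simulation as a b, would accept aⁱbʲdᵏ (k≥1) exactly when both aⁱbʲ and aⁱbʲ⁺ᵏ are in the language, i.e. its language intersected with the regular set a*b*d⁺ would be exactly {aⁿbⁿdⁿ : n≥1} — impossible, since context-free languages are closed under intersection with regular sets and {aⁿbⁿdⁿ} is not context-free). So L* is not a DCFL.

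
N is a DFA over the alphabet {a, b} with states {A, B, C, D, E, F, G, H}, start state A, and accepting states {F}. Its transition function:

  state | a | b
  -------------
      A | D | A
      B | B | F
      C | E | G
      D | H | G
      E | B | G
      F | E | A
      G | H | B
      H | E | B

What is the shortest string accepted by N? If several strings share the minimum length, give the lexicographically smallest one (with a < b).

A breadth-first search from A reaches an accepting state first via the path A → D → H → B → F on input aabb.
No string of length < 4 is accepted (BFS exhausts all shorter strings without reaching an accepting state), and aabb is the lexicographically least accepting string of length 4.

aabb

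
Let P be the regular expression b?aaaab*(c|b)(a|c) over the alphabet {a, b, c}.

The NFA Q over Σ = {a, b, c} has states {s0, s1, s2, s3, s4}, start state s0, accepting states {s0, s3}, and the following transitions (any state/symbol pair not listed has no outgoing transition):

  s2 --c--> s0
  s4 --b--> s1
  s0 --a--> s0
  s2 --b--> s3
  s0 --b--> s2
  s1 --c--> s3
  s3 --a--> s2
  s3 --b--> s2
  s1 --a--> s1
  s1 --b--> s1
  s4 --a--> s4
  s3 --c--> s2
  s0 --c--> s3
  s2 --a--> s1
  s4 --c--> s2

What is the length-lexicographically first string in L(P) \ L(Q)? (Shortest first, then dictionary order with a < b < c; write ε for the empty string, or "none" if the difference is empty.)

The string aaaaba is accepted by P but not by Q.
No shorter string lies in the difference, and aaaaba is the lexicographically first length-6 string in L(P) \ L(Q).

aaaaba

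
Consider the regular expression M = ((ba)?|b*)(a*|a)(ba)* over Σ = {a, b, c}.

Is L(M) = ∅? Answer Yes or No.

No

The empty string ε matches the expression, so it belongs to L(M).
Since L(M) contains at least one string, it is not empty.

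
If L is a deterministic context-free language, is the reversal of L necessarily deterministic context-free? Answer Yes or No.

L = {c bⁿaⁿ : n≥0} ∪ {d b²ⁿaⁿ : n≥0} is a DCFL: the first symbol tells a deterministic PDA whether to pop one or two b's per a. Its reversal Lᴿ = {aⁿbⁿ c : n≥0} ∪ {aⁿb²ⁿ d : n≥0} is not. DCFLs are closed under right quotient by regular languages, and Lᴿ/{c, d} = {aⁿbⁿ : n≥0} ∪ {aⁿb²ⁿ : n≥0} — the standard context-free language accepted by no deterministic PDA (intuitively the machine would have to commit to a b-to-a ratio before the distinguishing marker arrives; formally, a DPDA for it would have a single run on aⁿb²ⁿ, accepting after the prefix aⁿbⁿ and accepting again after n more b's; an ordinary PDA that simulates it on a's and b's and, at any moment when it is accepting, may switch to reading only a fresh letter e while feeding each e to the simulation as a b, would accept aⁱbʲeᵏ (k≥1) exactly when both aⁱbʲ and aⁱbʲ⁺ᵏ are in the language, i.e. its language intersected with the regular set a*b*e⁺ would be exactly {aⁿbⁿeⁿ : n≥1} — impossible, since context-free languages are closed under intersection with regular sets and {aⁿbⁿeⁿ} is not context-free). So Lᴿ cannot be a DCFL.

No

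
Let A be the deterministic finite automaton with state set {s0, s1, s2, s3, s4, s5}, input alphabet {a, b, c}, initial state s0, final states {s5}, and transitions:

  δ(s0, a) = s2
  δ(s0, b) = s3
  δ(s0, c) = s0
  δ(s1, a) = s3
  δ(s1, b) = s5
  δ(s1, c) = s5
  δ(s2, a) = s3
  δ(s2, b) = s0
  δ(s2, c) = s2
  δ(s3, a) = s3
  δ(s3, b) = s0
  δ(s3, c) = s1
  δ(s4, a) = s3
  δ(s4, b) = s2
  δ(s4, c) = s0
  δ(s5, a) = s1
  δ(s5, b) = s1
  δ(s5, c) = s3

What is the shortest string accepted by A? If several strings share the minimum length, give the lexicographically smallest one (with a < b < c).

bcb

A breadth-first search from s0 reaches an accepting state first via the path s0 → s3 → s1 → s5 on input bcb.
No string of length < 3 is accepted (BFS exhausts all shorter strings without reaching an accepting state), and bcb is the lexicographically least accepting string of length 3.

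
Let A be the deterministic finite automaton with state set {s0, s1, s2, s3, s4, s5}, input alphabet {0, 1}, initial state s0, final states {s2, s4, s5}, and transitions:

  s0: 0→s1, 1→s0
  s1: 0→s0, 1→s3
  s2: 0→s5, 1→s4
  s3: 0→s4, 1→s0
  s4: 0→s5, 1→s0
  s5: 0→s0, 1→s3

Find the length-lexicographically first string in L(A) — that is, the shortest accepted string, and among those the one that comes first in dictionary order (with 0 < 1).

010

A breadth-first search from s0 reaches an accepting state first via the path s0 → s1 → s3 → s4 on input 010.
No string of length < 3 is accepted (BFS exhausts all shorter strings without reaching an accepting state), and 010 is the lexicographically least accepting string of length 3.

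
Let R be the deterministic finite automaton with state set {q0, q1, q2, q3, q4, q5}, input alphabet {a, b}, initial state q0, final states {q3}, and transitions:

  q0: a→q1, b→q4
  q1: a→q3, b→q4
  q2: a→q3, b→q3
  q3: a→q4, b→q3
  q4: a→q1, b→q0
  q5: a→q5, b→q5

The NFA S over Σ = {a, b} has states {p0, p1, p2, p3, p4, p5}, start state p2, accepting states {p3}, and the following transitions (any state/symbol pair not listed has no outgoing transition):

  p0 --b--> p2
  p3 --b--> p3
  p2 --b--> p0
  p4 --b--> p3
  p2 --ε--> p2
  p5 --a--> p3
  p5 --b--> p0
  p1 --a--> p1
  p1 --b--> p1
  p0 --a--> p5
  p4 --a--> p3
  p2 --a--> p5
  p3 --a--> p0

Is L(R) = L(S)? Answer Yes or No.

Yes

Exploring the product automaton R × S from the start pair (q0, p2), following both machines on each input symbol, reaches 4 state pairs: (q0, p2), (q1, p5), (q4, p0), (q3, p3).
R accepts in {q3} and S accepts in {p3}. In every reachable pair the two components are either both accepting — (q3, p3) — or both non-accepting, so no string is accepted by exactly one of the machines: L(R) \ L(S) and L(S) \ L(R) are both empty.
Hence every string is accepted by R iff it is accepted by S, and the two languages coincide.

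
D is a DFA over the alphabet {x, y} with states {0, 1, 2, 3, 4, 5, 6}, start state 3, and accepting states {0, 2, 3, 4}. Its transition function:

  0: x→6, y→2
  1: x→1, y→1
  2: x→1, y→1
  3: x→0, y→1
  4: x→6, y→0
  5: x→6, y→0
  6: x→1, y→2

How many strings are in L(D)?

4

The useful subgraph on states {0, 2, 3, 6} is acyclic, so L(D) is finite; the longest accepting path visits 4 useful states, giving maximum string length 3.
Counting accepting paths from 3 by length: 1 of length 0, 1 of length 1, 1 of length 2, 1 of length 3. Total 4.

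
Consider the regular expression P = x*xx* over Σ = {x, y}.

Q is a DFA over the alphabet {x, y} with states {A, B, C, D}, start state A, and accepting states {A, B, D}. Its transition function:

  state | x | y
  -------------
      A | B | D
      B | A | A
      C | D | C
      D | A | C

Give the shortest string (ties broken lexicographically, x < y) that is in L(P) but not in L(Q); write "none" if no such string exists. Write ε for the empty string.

Converting the expression P to a DFA (subset construction, then merging equivalent states) gives the minimal DFA with states {p0, p1, p2}, start state p0, accepting states {p1} and transitions p0: x→p1, y→p2; p1: x→p1, y→p2; p2: x→p2, y→p2.
Exploring the product automaton P × Q from the start pair (p0, A), following both machines on each input symbol, reaches 7 state pairs: (p0, A), (p1, B), (p2, D), (p1, A), (p2, A), (p2, C), (p2, B).
P accepts in {p1} and Q accepts in {A, B, D}. The reachable pairs whose P-component is accepting are (p1, B), (p1, A); in each of them the Q-component is accepting too, so the product for L(P) \ L(Q) (P-component accepting, Q-component rejecting) has no reachable accepting pair and the difference is empty.
So every string accepted by P is also accepted by Q: L(P) \ L(Q) = ∅ and there is no such string.

none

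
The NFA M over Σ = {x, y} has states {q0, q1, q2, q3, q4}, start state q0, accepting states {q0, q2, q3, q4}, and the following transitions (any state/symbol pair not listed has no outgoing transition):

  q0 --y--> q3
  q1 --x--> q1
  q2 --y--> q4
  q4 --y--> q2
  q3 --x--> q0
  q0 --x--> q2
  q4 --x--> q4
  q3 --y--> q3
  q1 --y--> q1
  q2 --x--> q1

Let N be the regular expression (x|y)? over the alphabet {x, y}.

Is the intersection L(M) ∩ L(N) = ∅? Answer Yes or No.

The empty string ε is accepted by both M and N.
Hence L(M) ∩ L(N) ≠ ∅.

No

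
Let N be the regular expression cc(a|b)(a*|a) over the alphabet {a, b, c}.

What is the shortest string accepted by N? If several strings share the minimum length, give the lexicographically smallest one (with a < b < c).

cca

By inspection of the expression, no string of length less than 3 matches, and cca is the lexicographically first match of length 3.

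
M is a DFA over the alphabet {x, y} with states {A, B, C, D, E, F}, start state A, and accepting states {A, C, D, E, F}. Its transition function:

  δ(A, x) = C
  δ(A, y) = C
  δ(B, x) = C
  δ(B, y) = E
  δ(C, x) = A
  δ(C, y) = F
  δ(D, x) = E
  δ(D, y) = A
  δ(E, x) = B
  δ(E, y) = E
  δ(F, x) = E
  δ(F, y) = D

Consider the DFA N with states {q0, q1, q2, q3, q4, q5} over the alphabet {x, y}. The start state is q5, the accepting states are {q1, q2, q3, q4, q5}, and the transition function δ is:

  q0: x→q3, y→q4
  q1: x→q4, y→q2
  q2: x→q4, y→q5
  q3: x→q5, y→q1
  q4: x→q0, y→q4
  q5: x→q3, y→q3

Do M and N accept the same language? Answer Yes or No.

Exploring the product automaton M × N from the start pair (A, q5), following both machines on each input symbol, reaches 6 state pairs: (A, q5), (C, q3), (F, q1), (E, q4), (D, q2), (B, q0).
M accepts in {A, C, D, E, F} and N accepts in {q1, q2, q3, q4, q5}. In every reachable pair the two components are either both accepting — (A, q5), (C, q3), (F, q1), (E, q4), (D, q2) — or both non-accepting, so no string is accepted by exactly one of the machines: L(M) \ L(N) and L(N) \ L(M) are both empty.
Hence every string is accepted by M iff it is accepted by N, and the two languages coincide.

Yes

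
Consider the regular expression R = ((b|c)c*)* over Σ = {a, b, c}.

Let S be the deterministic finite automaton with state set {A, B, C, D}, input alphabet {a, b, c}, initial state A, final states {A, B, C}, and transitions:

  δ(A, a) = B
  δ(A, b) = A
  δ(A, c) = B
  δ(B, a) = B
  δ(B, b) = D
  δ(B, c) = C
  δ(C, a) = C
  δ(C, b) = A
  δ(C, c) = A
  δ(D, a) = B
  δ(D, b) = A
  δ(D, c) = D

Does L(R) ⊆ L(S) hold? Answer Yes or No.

The string cb is in L(R) but not in L(S).
So L(R) ⊄ L(S).

No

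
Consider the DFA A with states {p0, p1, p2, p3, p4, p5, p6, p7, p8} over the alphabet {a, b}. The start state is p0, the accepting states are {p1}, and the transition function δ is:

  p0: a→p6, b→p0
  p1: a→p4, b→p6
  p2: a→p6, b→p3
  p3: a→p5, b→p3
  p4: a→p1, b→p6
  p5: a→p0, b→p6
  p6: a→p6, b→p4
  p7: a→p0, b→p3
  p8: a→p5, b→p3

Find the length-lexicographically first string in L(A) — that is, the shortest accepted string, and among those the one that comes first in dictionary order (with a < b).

aba

A breadth-first search from p0 reaches an accepting state first via the path p0 → p6 → p4 → p1 on input aba.
No string of length < 3 is accepted (BFS exhausts all shorter strings without reaching an accepting state), and aba is the lexicographically least accepting string of length 3.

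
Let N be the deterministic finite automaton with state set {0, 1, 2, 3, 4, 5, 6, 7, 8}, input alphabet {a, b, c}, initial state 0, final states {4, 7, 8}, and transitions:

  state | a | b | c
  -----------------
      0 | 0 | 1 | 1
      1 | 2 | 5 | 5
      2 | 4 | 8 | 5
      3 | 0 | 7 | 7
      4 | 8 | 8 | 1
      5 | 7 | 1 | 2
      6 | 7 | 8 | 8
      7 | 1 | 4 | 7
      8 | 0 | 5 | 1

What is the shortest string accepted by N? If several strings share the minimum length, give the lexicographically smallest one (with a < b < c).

A breadth-first search from 0 reaches an accepting state first via the path 0 → 1 → 2 → 4 on input baa.
No string of length < 3 is accepted (BFS exhausts all shorter strings without reaching an accepting state), and baa is the lexicographically least accepting string of length 3.

baa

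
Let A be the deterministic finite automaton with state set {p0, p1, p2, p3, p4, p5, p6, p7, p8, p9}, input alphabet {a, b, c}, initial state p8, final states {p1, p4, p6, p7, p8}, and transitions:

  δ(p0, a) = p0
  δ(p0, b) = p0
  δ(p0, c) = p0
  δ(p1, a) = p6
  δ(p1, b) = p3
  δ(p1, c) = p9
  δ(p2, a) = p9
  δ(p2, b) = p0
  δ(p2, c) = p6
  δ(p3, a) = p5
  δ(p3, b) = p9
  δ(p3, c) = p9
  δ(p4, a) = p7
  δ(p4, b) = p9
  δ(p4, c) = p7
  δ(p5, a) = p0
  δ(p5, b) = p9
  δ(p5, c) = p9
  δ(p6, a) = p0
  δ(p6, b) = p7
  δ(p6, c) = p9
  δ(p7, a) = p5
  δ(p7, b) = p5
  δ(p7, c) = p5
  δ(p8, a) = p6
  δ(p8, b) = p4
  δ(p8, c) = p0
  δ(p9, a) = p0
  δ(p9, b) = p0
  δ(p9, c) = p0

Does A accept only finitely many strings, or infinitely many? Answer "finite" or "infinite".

finite

The useful states (reachable from p8 and able to reach an accepting state) are {p4, p6, p7, p8}.
Restricted to these states the transition graph has no cycle, so every accepting path has bounded length and L is finite.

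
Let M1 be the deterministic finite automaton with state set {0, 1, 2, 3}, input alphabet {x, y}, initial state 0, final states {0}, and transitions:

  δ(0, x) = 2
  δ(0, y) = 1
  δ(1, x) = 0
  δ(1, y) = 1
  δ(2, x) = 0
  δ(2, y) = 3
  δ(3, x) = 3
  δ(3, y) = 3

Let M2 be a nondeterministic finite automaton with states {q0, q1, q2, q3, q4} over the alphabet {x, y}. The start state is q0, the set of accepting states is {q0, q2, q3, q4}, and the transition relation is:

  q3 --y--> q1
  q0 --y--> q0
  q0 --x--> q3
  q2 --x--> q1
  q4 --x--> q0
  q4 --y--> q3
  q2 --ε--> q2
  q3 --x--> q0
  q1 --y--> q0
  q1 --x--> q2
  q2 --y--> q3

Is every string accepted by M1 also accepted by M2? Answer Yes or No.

Exploring the product automaton M1 × M2 from the start pair (0, q0), following both machines on each input symbol, reaches 13 state pairs: (0, q0), (2, q3), (1, q0), (3, q1), (0, q3), (3, q2), (3, q0), (2, q0), (1, q1), (3, q3), (0, q2), (2, q1), (1, q3).
M1 accepts in {0} and M2 accepts in {q0, q2, q3, q4}. The reachable pairs whose M1-component is accepting are (0, q0), (0, q3), (0, q2); in each of them the M2-component is accepting too, so the product for L(M1) \ L(M2) (M1-component accepting, M2-component rejecting) has no reachable accepting pair and the difference is empty.
Hence every string in L(M1) is also in L(M2).

Yes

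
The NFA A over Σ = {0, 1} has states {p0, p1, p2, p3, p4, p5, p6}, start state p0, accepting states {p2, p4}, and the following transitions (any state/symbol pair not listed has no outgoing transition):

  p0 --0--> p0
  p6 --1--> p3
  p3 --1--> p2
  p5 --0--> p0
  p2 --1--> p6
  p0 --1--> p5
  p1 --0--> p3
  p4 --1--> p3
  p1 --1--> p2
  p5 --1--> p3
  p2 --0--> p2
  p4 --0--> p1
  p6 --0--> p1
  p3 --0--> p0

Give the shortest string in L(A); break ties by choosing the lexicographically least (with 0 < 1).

A breadth-first search from p0 reaches an accepting state first via the path p0 → p5 → p3 → p2 on input 111.
No string of length < 3 is accepted (BFS exhausts all shorter strings without reaching an accepting state), and 111 is the lexicographically least accepting string of length 3.

111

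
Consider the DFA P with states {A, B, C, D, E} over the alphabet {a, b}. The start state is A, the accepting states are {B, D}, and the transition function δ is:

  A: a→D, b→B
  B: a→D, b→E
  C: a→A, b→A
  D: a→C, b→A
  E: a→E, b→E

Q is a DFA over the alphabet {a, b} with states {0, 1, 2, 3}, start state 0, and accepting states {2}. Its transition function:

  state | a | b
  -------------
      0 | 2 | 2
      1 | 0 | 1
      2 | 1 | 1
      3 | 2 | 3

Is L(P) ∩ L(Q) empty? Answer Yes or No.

No

The string a is accepted by both P and Q.
Hence L(P) ∩ L(Q) ≠ ∅.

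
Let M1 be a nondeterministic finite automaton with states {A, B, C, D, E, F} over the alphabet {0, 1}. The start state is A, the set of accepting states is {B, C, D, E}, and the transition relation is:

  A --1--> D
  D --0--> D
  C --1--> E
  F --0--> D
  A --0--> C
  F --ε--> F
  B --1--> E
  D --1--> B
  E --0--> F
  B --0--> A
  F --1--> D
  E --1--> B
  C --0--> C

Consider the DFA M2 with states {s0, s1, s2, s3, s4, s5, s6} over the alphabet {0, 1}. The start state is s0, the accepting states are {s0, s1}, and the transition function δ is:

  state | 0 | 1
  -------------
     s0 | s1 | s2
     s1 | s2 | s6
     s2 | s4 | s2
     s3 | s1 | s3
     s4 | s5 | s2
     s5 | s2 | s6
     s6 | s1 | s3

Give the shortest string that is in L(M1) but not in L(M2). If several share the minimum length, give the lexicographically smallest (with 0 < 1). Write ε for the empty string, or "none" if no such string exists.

The string 1 is accepted by M1 but not by M2.
No shorter string lies in the difference, and 1 is the lexicographically first length-1 string in L(M1) \ L(M2).

1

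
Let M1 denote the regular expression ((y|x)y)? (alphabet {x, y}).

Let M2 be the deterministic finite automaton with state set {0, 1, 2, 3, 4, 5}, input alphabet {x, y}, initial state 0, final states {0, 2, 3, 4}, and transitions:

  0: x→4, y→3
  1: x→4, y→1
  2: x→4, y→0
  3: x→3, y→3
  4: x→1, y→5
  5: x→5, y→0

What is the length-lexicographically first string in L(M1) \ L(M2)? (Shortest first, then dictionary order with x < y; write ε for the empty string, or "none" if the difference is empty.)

xy

The string xy is accepted by M1 but not by M2.
No shorter string lies in the difference, and xy is the lexicographically first length-2 string in L(M1) \ L(M2).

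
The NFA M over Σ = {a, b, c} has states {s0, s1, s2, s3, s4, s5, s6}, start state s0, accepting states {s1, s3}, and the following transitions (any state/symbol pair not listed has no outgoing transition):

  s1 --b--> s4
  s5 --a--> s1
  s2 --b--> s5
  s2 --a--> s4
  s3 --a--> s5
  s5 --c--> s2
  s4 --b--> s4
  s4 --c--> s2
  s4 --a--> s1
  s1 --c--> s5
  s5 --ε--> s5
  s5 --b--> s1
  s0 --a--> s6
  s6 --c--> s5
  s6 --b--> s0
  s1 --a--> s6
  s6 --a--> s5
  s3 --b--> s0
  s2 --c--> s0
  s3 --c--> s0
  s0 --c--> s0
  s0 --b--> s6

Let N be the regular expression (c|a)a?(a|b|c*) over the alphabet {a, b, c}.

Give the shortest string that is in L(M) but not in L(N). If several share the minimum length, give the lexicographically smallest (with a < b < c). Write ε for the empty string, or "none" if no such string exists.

The string aca is accepted by M but not by N.
No shorter string lies in the difference, and aca is the lexicographically first length-3 string in L(M) \ L(N).

aca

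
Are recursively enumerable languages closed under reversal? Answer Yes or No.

Reverse the input and run the recogniser for L on it; this accepts exactly Lᴿ.
So the recursively enumerable languages are closed under reversal.

Yes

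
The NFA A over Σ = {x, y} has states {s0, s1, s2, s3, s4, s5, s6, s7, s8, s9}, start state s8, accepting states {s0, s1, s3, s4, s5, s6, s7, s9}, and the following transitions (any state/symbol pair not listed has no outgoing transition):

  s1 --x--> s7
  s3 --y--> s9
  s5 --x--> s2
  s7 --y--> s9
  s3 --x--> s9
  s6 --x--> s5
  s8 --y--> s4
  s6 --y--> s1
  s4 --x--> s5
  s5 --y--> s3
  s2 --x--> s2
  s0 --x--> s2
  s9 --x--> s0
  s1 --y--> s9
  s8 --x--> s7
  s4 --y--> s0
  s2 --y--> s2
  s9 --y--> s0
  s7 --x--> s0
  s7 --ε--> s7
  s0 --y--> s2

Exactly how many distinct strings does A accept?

15

The useful subgraph on states {s0, s3, s4, s5, s7, s8, s9} is acyclic, so L(A) is finite; the longest accepting path visits 6 useful states, giving maximum string length 5.
Counting accepting paths from s8 by length: 2 of length 1, 4 of length 2, 3 of length 3, 2 of length 4, 4 of length 5. Total 15.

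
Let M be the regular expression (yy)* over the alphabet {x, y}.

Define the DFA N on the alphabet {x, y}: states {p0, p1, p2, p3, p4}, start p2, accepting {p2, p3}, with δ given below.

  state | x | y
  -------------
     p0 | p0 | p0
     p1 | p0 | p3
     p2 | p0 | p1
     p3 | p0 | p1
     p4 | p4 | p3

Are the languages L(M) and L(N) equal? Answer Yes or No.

Yes

Converting the expression M to a DFA (subset construction, then merging equivalent states) gives the minimal DFA with states {m0, m1, m2}, start state m0, accepting states {m0} and transitions m0: x→m1, y→m2; m1: x→m1, y→m1; m2: x→m1, y→m0.
Exploring the product automaton M × N from the start pair (m0, p2), following both machines on each input symbol, reaches 4 state pairs: (m0, p2), (m1, p0), (m2, p1), (m0, p3).
M accepts in {m0} and N accepts in {p2, p3}. In every reachable pair the two components are either both accepting — (m0, p2), (m0, p3) — or both non-accepting, so no string is accepted by exactly one of the machines: L(M) \ L(N) and L(N) \ L(M) are both empty.
Hence every string is accepted by M iff it is accepted by N, and the two languages coincide.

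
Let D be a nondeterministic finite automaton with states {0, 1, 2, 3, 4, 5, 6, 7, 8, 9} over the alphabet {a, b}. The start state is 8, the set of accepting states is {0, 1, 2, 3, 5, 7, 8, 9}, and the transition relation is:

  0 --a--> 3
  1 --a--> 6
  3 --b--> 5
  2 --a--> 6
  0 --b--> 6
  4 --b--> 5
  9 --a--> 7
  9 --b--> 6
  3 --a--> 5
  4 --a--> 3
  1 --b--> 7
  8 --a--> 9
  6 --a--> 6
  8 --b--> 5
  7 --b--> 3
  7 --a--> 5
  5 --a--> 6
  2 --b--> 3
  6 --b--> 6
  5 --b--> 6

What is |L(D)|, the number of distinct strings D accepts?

8

The useful subgraph on states {3, 5, 7, 8, 9} is acyclic, so L(D) is finite; the longest accepting path visits 5 useful states, giving maximum string length 4.
Counting accepting paths from 8 by length: 1 of length 0, 2 of length 1, 1 of length 2, 2 of length 3, 2 of length 4. Total 8.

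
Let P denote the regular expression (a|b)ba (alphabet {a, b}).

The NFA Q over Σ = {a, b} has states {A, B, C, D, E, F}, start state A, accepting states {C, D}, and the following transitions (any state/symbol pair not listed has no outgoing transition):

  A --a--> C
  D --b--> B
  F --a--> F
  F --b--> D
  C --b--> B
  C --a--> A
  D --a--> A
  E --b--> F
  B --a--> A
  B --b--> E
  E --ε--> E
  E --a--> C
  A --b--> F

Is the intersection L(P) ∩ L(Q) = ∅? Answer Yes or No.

Yes

Converting the expression P to a DFA (subset construction, then merging equivalent states) gives the minimal DFA with states {p0, p1, p2, p3, p4}, start state p0, accepting states {p4} and transitions p0: a→p1, b→p1; p1: a→p2, b→p3; p2: a→p2, b→p2; p3: a→p4, b→p2; p4: a→p2, b→p2.
Exploring the product automaton P × Q from the start pair (p0, A), following both machines on each input symbol, reaches 12 state pairs: (p0, A), (p1, C), (p1, F), (p2, A), (p3, B), (p2, F), (p3, D), (p2, C), (p4, A), (p2, E), (p2, D), (p2, B).
P accepts in {p4} and Q accepts in {C, D}; no reachable pair has both components accepting, so no string drives both machines to acceptance simultaneously and L(P) ∩ L(Q) = ∅.
So no string is accepted by both, and the intersection is empty.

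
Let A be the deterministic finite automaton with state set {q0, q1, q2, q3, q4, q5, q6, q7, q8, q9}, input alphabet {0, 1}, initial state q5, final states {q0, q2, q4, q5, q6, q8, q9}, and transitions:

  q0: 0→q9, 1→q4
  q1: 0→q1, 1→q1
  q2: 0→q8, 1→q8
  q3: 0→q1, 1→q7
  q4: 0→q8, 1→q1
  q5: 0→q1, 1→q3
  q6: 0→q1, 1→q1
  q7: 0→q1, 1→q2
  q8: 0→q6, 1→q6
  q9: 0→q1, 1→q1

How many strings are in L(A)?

8

The useful subgraph on states {q2, q3, q5, q6, q7, q8} is acyclic, so L(A) is finite; the longest accepting path visits 6 useful states, giving maximum string length 5.
Counting accepting paths from q5 by length: 1 of length 0, 1 of length 3, 2 of length 4, 4 of length 5. Total 8.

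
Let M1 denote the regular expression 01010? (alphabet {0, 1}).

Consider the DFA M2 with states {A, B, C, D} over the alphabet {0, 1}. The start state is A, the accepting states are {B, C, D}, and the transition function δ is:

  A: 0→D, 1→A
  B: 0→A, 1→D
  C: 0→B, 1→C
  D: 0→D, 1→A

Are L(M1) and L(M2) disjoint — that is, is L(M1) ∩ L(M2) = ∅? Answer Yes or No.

No

The string 01010 is accepted by both M1 and M2.
Hence L(M1) ∩ L(M2) ≠ ∅.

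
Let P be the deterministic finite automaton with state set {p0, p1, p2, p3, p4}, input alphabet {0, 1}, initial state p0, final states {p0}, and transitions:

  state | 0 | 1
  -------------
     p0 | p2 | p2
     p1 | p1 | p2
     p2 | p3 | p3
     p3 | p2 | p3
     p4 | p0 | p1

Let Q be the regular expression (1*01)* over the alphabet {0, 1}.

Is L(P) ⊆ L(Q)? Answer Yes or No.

Yes

Converting the expression Q to a DFA (subset construction, then merging equivalent states) gives the minimal DFA with states {q0, q1, q2, q3}, start state q0, accepting states {q0} and transitions q0: 0→q1, 1→q2; q1: 0→q3, 1→q0; q2: 0→q1, 1→q2; q3: 0→q3, 1→q3.
Exploring the product automaton P × Q from the start pair (p0, q0), following both machines on each input symbol, reaches 8 state pairs: (p0, q0), (p2, q1), (p2, q2), (p3, q3), (p3, q0), (p3, q1), (p3, q2), (p2, q3).
P accepts in {p0} and Q accepts in {q0}. The reachable pairs whose P-component is accepting are (p0, q0); in each of them the Q-component is accepting too, so the product for L(P) \ L(Q) (P-component accepting, Q-component rejecting) has no reachable accepting pair and the difference is empty.
Hence every string in L(P) is also in L(Q).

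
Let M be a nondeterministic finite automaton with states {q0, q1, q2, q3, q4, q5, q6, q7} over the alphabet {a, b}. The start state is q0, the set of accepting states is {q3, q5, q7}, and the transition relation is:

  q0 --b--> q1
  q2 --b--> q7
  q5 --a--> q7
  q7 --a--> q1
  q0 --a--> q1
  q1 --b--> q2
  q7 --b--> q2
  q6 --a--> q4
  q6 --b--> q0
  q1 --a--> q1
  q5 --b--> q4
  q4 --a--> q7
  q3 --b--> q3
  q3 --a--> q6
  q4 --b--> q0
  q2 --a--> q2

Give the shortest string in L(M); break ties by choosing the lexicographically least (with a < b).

A breadth-first search from q0 reaches an accepting state first via the path q0 → q1 → q2 → q7 on input abb.
No string of length < 3 is accepted (BFS exhausts all shorter strings without reaching an accepting state), and abb is the lexicographically least accepting string of length 3.

abb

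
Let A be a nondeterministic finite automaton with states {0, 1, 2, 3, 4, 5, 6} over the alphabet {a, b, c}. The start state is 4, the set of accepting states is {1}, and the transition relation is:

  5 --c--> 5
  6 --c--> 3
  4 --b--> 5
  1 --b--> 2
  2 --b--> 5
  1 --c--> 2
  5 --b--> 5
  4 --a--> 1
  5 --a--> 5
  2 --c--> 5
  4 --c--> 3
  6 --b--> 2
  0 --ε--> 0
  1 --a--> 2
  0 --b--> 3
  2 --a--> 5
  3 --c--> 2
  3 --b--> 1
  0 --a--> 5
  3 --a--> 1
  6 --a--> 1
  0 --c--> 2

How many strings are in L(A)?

3

The useful subgraph on states {1, 3, 4} is acyclic, so L(A) is finite; the longest accepting path visits 3 useful states, giving maximum string length 2.
Counting accepting paths from 4 by length: 1 of length 1, 2 of length 2. Total 3.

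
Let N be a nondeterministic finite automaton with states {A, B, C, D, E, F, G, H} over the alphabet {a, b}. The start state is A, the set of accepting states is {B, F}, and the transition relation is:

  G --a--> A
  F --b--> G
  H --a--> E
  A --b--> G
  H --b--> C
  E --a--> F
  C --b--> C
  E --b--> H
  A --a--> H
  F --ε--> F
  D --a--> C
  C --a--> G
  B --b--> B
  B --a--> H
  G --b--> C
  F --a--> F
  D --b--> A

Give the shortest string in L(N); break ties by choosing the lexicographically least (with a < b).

aaa

A breadth-first search from A reaches an accepting state first via the path A → H → E → F on input aaa.
No string of length < 3 is accepted (BFS exhausts all shorter strings without reaching an accepting state), and aaa is the lexicographically least accepting string of length 3.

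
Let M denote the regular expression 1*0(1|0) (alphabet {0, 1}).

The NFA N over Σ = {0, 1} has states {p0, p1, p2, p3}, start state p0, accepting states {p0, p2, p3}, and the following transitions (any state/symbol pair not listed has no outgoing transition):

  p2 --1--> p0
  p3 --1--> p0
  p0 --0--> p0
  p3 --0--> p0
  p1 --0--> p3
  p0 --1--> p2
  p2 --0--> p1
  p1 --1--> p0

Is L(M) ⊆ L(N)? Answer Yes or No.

Converting the expression M to a DFA (subset construction, then merging equivalent states) gives the minimal DFA with states {m0, m1, m2, m3}, start state m0, accepting states {m2} and transitions m0: 0→m1, 1→m0; m1: 0→m2, 1→m2; m2: 0→m3, 1→m3; m3: 0→m3, 1→m3.
Exploring the product automaton M × N from the start pair (m0, p0), following both machines on each input symbol, reaches 11 state pairs: (m0, p0), (m1, p0), (m0, p2), (m2, p0), (m2, p2), (m1, p1), (m3, p0), (m3, p2), (m3, p1), (m2, p3), (m3, p3).
M accepts in {m2} and N accepts in {p0, p2, p3}. The reachable pairs whose M-component is accepting are (m2, p0), (m2, p2), (m2, p3); in each of them the N-component is accepting too, so the product for L(M) \ L(N) (M-component accepting, N-component rejecting) has no reachable accepting pair and the difference is empty.
Hence every string in L(M) is also in L(N).

Yes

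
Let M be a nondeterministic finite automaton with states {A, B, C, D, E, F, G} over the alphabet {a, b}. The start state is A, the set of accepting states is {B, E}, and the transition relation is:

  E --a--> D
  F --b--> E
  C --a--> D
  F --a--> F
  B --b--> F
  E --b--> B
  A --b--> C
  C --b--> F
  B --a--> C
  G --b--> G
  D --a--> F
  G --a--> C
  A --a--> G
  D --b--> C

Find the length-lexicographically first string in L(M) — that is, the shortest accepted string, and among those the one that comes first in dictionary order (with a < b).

A breadth-first search from A reaches an accepting state first via the path A → C → F → E on input bbb.
No string of length < 3 is accepted (BFS exhausts all shorter strings without reaching an accepting state), and bbb is the lexicographically least accepting string of length 3.

bbb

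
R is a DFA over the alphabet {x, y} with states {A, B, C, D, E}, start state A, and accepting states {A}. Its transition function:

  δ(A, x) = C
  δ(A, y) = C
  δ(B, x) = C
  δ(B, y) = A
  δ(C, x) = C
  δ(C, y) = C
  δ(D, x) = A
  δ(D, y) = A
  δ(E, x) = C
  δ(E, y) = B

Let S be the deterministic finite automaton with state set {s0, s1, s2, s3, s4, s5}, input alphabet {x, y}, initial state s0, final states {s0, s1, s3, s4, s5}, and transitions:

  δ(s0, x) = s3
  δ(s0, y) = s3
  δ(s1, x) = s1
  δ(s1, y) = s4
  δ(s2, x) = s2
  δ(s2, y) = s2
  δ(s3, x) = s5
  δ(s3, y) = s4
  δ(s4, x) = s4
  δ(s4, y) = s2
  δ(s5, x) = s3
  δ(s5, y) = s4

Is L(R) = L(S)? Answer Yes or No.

No

The string x is accepted by S but rejected by R.
So L(R) ≠ L(S).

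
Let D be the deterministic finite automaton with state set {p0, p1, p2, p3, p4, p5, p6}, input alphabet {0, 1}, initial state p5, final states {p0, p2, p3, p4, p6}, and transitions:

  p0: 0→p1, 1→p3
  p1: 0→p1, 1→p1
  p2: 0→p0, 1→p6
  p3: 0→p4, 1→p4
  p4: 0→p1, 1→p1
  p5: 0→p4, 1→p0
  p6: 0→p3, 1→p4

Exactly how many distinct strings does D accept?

5

The useful subgraph on states {p0, p3, p4, p5} is acyclic, so L(D) is finite; the longest accepting path visits 4 useful states, giving maximum string length 3.
Counting accepting paths from p5 by length: 2 of length 1, 1 of length 2, 2 of length 3. Total 5.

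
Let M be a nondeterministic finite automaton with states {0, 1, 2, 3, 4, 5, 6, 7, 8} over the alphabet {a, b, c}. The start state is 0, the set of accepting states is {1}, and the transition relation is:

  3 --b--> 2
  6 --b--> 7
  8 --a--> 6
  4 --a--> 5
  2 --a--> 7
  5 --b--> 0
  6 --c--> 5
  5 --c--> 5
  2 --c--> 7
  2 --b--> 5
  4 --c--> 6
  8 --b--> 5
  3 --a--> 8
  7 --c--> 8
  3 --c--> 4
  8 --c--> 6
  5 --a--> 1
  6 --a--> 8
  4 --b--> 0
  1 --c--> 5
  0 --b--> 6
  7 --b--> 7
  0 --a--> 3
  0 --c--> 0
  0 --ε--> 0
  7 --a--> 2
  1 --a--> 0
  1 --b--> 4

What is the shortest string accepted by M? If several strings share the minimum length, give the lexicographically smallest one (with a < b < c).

A breadth-first search from 0 reaches an accepting state first via the path 0 → 6 → 5 → 1 on input bca.
No string of length < 3 is accepted (BFS exhausts all shorter strings without reaching an accepting state), and bca is the lexicographically least accepting string of length 3.

bca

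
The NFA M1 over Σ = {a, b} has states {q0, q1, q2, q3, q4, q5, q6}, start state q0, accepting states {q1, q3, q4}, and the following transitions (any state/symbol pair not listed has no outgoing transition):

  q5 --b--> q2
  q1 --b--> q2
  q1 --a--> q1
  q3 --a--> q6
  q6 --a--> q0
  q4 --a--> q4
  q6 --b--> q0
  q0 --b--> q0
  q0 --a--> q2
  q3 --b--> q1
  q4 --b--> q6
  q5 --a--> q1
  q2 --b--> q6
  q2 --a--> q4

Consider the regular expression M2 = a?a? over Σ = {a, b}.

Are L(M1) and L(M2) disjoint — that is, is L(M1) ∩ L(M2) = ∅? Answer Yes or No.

The string aa is accepted by both M1 and M2.
Hence L(M1) ∩ L(M2) ≠ ∅.

No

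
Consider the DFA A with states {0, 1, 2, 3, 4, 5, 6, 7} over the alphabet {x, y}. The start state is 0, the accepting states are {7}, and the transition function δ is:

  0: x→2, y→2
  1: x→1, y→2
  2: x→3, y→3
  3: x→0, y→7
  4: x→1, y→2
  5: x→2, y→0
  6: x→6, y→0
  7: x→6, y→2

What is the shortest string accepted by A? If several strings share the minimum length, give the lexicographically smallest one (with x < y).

xxy

A breadth-first search from 0 reaches an accepting state first via the path 0 → 2 → 3 → 7 on input xxy.
No string of length < 3 is accepted (BFS exhausts all shorter strings without reaching an accepting state), and xxy is the lexicographically least accepting string of length 3.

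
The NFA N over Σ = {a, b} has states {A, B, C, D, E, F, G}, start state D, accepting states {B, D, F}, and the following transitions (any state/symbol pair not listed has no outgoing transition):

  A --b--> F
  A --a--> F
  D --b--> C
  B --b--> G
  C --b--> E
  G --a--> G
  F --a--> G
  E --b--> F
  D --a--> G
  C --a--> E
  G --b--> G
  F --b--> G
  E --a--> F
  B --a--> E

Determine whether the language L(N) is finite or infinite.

finite

The useful states (reachable from D and able to reach an accepting state) are {C, D, E, F}.
Restricted to these states the transition graph has no cycle, so every accepting path has bounded length and L is finite.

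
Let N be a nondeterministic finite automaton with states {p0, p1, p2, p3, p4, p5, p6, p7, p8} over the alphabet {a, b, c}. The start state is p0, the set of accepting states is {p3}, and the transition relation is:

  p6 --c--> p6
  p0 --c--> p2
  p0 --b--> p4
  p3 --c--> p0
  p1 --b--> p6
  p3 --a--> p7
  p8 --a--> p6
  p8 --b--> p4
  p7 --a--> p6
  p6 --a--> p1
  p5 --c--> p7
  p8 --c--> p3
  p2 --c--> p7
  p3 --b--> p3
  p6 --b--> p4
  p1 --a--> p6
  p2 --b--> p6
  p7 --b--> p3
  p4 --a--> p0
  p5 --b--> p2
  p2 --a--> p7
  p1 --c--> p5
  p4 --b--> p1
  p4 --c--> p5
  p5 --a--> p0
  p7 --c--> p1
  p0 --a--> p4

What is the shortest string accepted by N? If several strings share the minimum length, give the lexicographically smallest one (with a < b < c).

cab

A breadth-first search from p0 reaches an accepting state first via the path p0 → p2 → p7 → p3 on input cab.
No string of length < 3 is accepted (BFS exhausts all shorter strings without reaching an accepting state), and cab is the lexicographically least accepting string of length 3.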